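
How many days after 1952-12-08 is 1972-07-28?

Dec 8, 1952 → Dec 8, 1953: 365 days.
Dec 8, 1953 → Dec 8, 1954: 365 days.
Dec 8, 1954 → Dec 8, 1955: 365 days.
Dec 8, 1955 → Dec 8, 1956: 366 days (Feb 29, 1956 is in that span).
Dec 8, 1956 → Dec 8, 1957: 365 days.
Dec 8, 1957 → Dec 8, 1958: 365 days.
Dec 8, 1958 → Dec 8, 1959: 365 days.
Dec 8, 1959 → Dec 8, 1960: 366 days (Feb 29, 1960 is in that span).
Dec 8, 1960 → Dec 8, 1961: 365 days.
Dec 8, 1961 → Dec 8, 1962: 365 days.
Dec 8, 1962 → Dec 8, 1963: 365 days.
Dec 8, 1963 → Dec 8, 1964: 366 days (Feb 29, 1964 is in that span).
Dec 8, 1964 → Dec 8, 1965: 365 days.
Dec 8, 1965 → Dec 8, 1966: 365 days.
Dec 8, 1966 → Dec 8, 1967: 365 days.
Dec 8, 1967 → Dec 8, 1968: 366 days (Feb 29, 1968 is in that span).
Dec 8, 1968 → Dec 8, 1969: 365 days.
Dec 8, 1969 → Dec 8, 1970: 365 days.
Dec 8, 1970 → Dec 8, 1971: 365 days.
Dec 8, 1971 → Jan 8, 1972: 31 days (December has 31).
Jan 8, 1972 → Feb 8, 1972: 31 days (January has 31).
Feb 8, 1972 → Mar 8, 1972: 29 days (February has 29).
Mar 8, 1972 → Apr 8, 1972: 31 days (March has 31).
Apr 8, 1972 → May 8, 1972: 30 days (April has 30).
May 8, 1972 → Jun 8, 1972: 31 days (May has 31).
Jun 8, 1972 → Jul 8, 1972: 30 days (June has 30).
Jul 8, 1972 → Jul 28, 1972: 20 days.
Total: 7172 days.

7172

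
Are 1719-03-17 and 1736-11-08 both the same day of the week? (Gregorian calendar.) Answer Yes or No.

From Mar 17, 1719 to Nov 8, 1736 is 6446 days.
6446 mod 7 = 6, so they are different weekdays.
(Mar 17, 1719 is a Friday; Nov 8, 1736 is a Thursday.)

No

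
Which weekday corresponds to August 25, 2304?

Doomsday rule: the anchor day for the 2300s is Wednesday. For year 04: 4÷12 = 0 r 4, and 4÷4 = 1, so 0+4+1 = 5.
Wednesday + 5 ≡ Monday — that's 2304's doomsday.
In August the doomsday date is Aug 8.
Aug 25 is 17 days after Aug 8; 17 mod 7 = 3, so Monday + 3 = Thursday.

Thursday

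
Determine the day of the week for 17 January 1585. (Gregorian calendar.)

Doomsday rule: the anchor day for the 1500s is Wednesday. For year 85: 85÷12 = 7 r 1, and 1÷4 = 0, so 7+1+0 = 8.
Wednesday + 8 ≡ Thursday — that's 1585's doomsday.
In January the doomsday date is Jan 3 (1585 is not a leap year).
Jan 17 is 14 days after Jan 3; 14 mod 7 = 0, so Thursday + 0 = Thursday.

Thursday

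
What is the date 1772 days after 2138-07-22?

May 29, 2143

+365 (one year) → Jul 22, 2139 (1407 left).
+366 (one year; includes Feb 29, 2140) → Jul 22, 2140 (1041 left).
+365 (one year) → Jul 22, 2141 (676 left).
+365 (one year) → Jul 22, 2142 (311 left).
Jul has 31 days: +10 → Aug 1, 2142 (301 left).
Aug has 31 days: +31 → Sep 1, 2142 (270 left).
Sep has 30 days: +30 → Oct 1, 2142 (240 left).
Oct has 31 days: +31 → Nov 1, 2142 (209 left).
Nov has 30 days: +30 → Dec 1, 2142 (179 left).
Dec has 31 days: +31 → Jan 1, 2143 (148 left).
Jan has 31 days: +31 → Feb 1, 2143 (117 left).
Feb has 28 days: +28 → Mar 1, 2143 (89 left).
Mar has 31 days: +31 → Apr 1, 2143 (58 left).
Apr has 30 days: +30 → May 1, 2143 (28 left).
+28 → May 29, 2143.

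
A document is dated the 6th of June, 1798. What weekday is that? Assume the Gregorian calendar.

Doomsday rule: the anchor day for the 1700s is Sunday. For year 98: 98÷12 = 8 r 2, and 2÷4 = 0, so 8+2+0 = 10.
Sunday + 10 ≡ Wednesday — that's 1798's doomsday.
In June the doomsday date is Jun 6.
Jun 6 is the doomsday itself: Wednesday.

Wednesday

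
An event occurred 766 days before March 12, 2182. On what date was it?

February 5, 2180

−365 (one year) → Mar 12, 2181 (401 left).
−365 (one year) → Mar 12, 2180 (36 left).
−12 → Feb 29, 2180 (end of Feb, 29 days; 24 left).
−24 → Feb 5, 2180.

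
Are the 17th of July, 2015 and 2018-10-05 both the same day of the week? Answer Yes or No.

Yes

From Jul 17, 2015 to Oct 5, 2018 is 1176 days.
1176 mod 7 = 0, so they are the same weekday.
(Jul 17, 2015 is a Friday; Oct 5, 2018 is a Friday.)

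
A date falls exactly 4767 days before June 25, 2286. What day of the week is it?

Jun 25, 2286 is a Friday.
4767 mod 7 = 0, so 4767 days before a Friday is Friday − 0 = Friday.

Friday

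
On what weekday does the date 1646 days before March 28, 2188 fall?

Thursday

Mar 28, 2188 is a Friday.
1646 mod 7 = 1, so 1646 days before a Friday is Friday − 1 = Thursday.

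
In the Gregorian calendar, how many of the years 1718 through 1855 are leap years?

33

Multiples of 4 in [1718,1855]: 34.
Of those, multiples of 100: 1 (not leap unless ÷400).
Multiples of 400: 0.
Leap years = 34 − 1 + 0 = 33.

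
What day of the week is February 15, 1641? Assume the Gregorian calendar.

Doomsday rule: the anchor day for the 1600s is Tuesday. For year 41: 41÷12 = 3 r 5, and 5÷4 = 1, so 3+5+1 = 9.
Tuesday + 9 ≡ Thursday — that's 1641's doomsday.
In February the doomsday date is Feb 28 (1641 is not a leap year).
Feb 15 is 13 days before Feb 28; 13 mod 7 = 6, so Thursday − 6 = Friday.

Friday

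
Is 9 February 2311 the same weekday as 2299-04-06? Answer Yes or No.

From Apr 6, 2299 to Feb 9, 2311 is 4326 days.
4326 mod 7 = 0, so they are the same weekday.
(Apr 6, 2299 is a Thursday; Feb 9, 2311 is a Thursday.)

Yes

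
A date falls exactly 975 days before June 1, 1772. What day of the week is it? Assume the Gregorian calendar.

Saturday

First find the weekday of Jun 1, 1772. Doomsday rule: the anchor day for the 1700s is Sunday. For year 72: 72÷12 = 6 r 0, and 0÷4 = 0, so 6+0+0 = 6.
Sunday + 6 ≡ Saturday — that's 1772's doomsday.
In June the doomsday date is Jun 6.
Jun 1 is 5 days before Jun 6; 5 mod 7 = 5, so Saturday − 5 = Monday.
975 mod 7 = 2, so 975 days before a Monday is Monday − 2 = Saturday.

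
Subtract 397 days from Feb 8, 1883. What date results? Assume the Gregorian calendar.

−8 → Jan 31, 1883 (end of Jan, 31 days; 389 left).
−31 → Dec 31, 1882 (end of Dec, 31 days; 358 left).
−31 → Nov 30, 1882 (end of Nov, 30 days; 327 left).
−30 → Oct 31, 1882 (end of Oct, 31 days; 297 left).
−31 → Sep 30, 1882 (end of Sep, 30 days; 266 left).
−30 → Aug 31, 1882 (end of Aug, 31 days; 236 left).
−31 → Jul 31, 1882 (end of Jul, 31 days; 205 left).
−31 → Jun 30, 1882 (end of Jun, 30 days; 174 left).
−30 → May 31, 1882 (end of May, 31 days; 144 left).
−31 → Apr 30, 1882 (end of Apr, 30 days; 113 left).
−30 → Mar 31, 1882 (end of Mar, 31 days; 83 left).
−31 → Feb 28, 1882 (end of Feb, 28 days; 52 left).
−28 → Jan 31, 1882 (end of Jan, 31 days; 24 left).
−24 → Jan 7, 1882.

January 7, 1882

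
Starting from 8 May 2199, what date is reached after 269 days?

May has 31 days: +24 → Jun 1, 2199 (245 left).
Jun has 30 days: +30 → Jul 1, 2199 (215 left).
Jul has 31 days: +31 → Aug 1, 2199 (184 left).
Aug has 31 days: +31 → Sep 1, 2199 (153 left).
Sep has 30 days: +30 → Oct 1, 2199 (123 left).
Oct has 31 days: +31 → Nov 1, 2199 (92 left).
Nov has 30 days: +30 → Dec 1, 2199 (62 left).
Dec has 31 days: +31 → Jan 1, 2200 (31 left).
Jan has 31 days: +31 → Feb 1, 2200 (0 left).

February 1, 2200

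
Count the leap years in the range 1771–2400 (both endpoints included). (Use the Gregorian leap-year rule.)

153

Multiples of 4 in [1771,2400]: 158.
Of those, multiples of 100: 7 (not leap unless ÷400).
Multiples of 400: 2.
Leap years = 158 − 7 + 2 = 153.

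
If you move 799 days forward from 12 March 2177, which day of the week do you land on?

Thursday

First find the weekday of Mar 12, 2177. Doomsday rule: the anchor day for the 2100s is Sunday. For year 77: 77÷12 = 6 r 5, and 5÷4 = 1, so 6+5+1 = 12.
Sunday + 12 ≡ Friday — that's 2177's doomsday.
In March the doomsday date is Mar 14.
Mar 12 is 2 days before Mar 14; 2 mod 7 = 2, so Friday − 2 = Wednesday.
799 mod 7 = 1, so 799 days after a Wednesday is Wednesday + 1 = Thursday.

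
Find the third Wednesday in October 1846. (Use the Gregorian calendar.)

October 1, 1846 is a Thursday.
The first Wednesday is therefore October 7 (6 days later).
The third Wednesday is 7 + 2×7 = October 21.

October 21, 1846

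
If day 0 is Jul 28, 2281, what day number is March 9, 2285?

Jul 28, 2281 → Jul 28, 2282: 365 days.
Jul 28, 2282 → Jul 28, 2283: 365 days.
Jul 28, 2283 → Jul 28, 2284: 366 days (Feb 29, 2284 is in that span).
Jul 28, 2284 → Aug 28, 2284: 31 days (July has 31).
Aug 28, 2284 → Sep 28, 2284: 31 days (August has 31).
Sep 28, 2284 → Oct 28, 2284: 30 days (September has 30).
Oct 28, 2284 → Nov 28, 2284: 31 days (October has 31).
Nov 28, 2284 → Dec 28, 2284: 30 days (November has 30).
Dec 28, 2284 → Jan 28, 2285: 31 days (December has 31).
Jan 28, 2285 → Feb 28, 2285: 31 days (January has 31).
Feb 28, 2285 → Mar 9, 2285: 9 days.
Total: 1320 days.

1320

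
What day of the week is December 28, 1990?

Friday

Doomsday rule: the anchor day for the 1900s is Wednesday. For year 90: 90÷12 = 7 r 6, and 6÷4 = 1, so 7+6+1 = 14.
Wednesday + 14 ≡ Wednesday — that's 1990's doomsday.
In December the doomsday date is Dec 12.
Dec 28 is 16 days after Dec 12; 16 mod 7 = 2, so Wednesday + 2 = Friday.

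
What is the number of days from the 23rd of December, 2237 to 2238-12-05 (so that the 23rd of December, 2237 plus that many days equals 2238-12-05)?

Dec 23, 2237 → Jan 23, 2238: 31 days (December has 31).
Jan 23, 2238 → Feb 23, 2238: 31 days (January has 31).
Feb 23, 2238 → Mar 23, 2238: 28 days (February has 28).
Mar 23, 2238 → Apr 23, 2238: 31 days (March has 31).
Apr 23, 2238 → May 23, 2238: 30 days (April has 30).
May 23, 2238 → Jun 23, 2238: 31 days (May has 31).
Jun 23, 2238 → Jul 23, 2238: 30 days (June has 30).
Jul 23, 2238 → Aug 23, 2238: 31 days (July has 31).
Aug 23, 2238 → Sep 23, 2238: 31 days (August has 31).
Sep 23, 2238 → Oct 23, 2238: 30 days (September has 30).
Oct 23, 2238 → Nov 23, 2238: 31 days (October has 31).
Nov 23, 2238 → Dec 5, 2238: 12 days.
Total: 347 days.

347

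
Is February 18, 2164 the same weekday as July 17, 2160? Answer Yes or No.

No

From Jul 17, 2160 to Feb 18, 2164 is 1311 days.
1311 mod 7 = 2, so they are different weekdays.
(Jul 17, 2160 is a Thursday; Feb 18, 2164 is a Saturday.)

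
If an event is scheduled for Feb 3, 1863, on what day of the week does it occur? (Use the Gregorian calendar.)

Tuesday

January 1, 1863 is a Thursday.
Jan 1, 1863 → Feb 1, 1863: 31 days (January has 31).
Feb 1, 1863 → Feb 3, 1863: 2 days.
Total: 33 days.
33 mod 7 = 5, so Thursday + 5 = Tuesday.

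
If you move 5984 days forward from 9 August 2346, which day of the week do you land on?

Thursday

First find the weekday of Aug 9, 2346. Doomsday rule: the anchor day for the 2300s is Wednesday. For year 46: 46÷12 = 3 r 10, and 10÷4 = 2, so 3+10+2 = 15.
Wednesday + 15 ≡ Thursday — that's 2346's doomsday.
In August the doomsday date is Aug 8.
Aug 9 is 1 day after Aug 8; 1 mod 7 = 1, so Thursday + 1 = Friday.
5984 mod 7 = 6, so 5984 days after a Friday is Friday + 6 = Thursday.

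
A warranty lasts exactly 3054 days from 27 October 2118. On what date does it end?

+365 (one year) → Oct 27, 2119 (2689 left).
+366 (one year; includes Feb 29, 2120) → Oct 27, 2120 (2323 left).
+365 (one year) → Oct 27, 2121 (1958 left).
+365 (one year) → Oct 27, 2122 (1593 left).
+365 (one year) → Oct 27, 2123 (1228 left).
+366 (one year; includes Feb 29, 2124) → Oct 27, 2124 (862 left).
+365 (one year) → Oct 27, 2125 (497 left).
+365 (one year) → Oct 27, 2126 (132 left).
Oct has 31 days: +5 → Nov 1, 2126 (127 left).
Nov has 30 days: +30 → Dec 1, 2126 (97 left).
Dec has 31 days: +31 → Jan 1, 2127 (66 left).
Jan has 31 days: +31 → Feb 1, 2127 (35 left).
Feb has 28 days: +28 → Mar 1, 2127 (7 left).
+7 → Mar 8, 2127.

March 8, 2127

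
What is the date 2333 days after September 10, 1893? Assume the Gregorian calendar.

January 30, 1900

+365 (one year) → Sep 10, 1894 (1968 left).
+365 (one year) → Sep 10, 1895 (1603 left).
+366 (one year; includes Feb 29, 1896) → Sep 10, 1896 (1237 left).
+365 (one year) → Sep 10, 1897 (872 left).
+365 (one year) → Sep 10, 1898 (507 left).
+365 (one year) → Sep 10, 1899 (142 left).
Sep has 30 days: +21 → Oct 1, 1899 (121 left).
Oct has 31 days: +31 → Nov 1, 1899 (90 left).
Nov has 30 days: +30 → Dec 1, 1899 (60 left).
Dec has 31 days: +31 → Jan 1, 1900 (29 left).
+29 → Jan 30, 1900.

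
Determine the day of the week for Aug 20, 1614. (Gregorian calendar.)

Doomsday rule: the anchor day for the 1600s is Tuesday. For year 14: 14÷12 = 1 r 2, and 2÷4 = 0, so 1+2+0 = 3.
Tuesday + 3 ≡ Friday — that's 1614's doomsday.
In August the doomsday date is Aug 8.
Aug 20 is 12 days after Aug 8; 12 mod 7 = 5, so Friday + 5 = Wednesday.

Wednesday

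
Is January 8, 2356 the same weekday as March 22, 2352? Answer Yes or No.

No

From Mar 22, 2352 to Jan 8, 2356 is 1387 days.
1387 mod 7 = 1, so they are different weekdays.
(Mar 22, 2352 is a Saturday; Jan 8, 2356 is a Sunday.)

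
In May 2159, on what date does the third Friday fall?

May 18, 2159

May 1, 2159 is a Tuesday.
The first Friday is therefore May 4 (3 days later).
The third Friday is 4 + 2×7 = May 18.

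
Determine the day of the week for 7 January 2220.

Doomsday rule: the anchor day for the 2200s is Friday. For year 20: 20÷12 = 1 r 8, and 8÷4 = 2, so 1+8+2 = 11.
Friday + 11 ≡ Tuesday — that's 2220's doomsday.
In January the doomsday date is Jan 4 (2220 is a leap year (divisible by 4)).
Jan 7 is 3 days after Jan 4; 3 mod 7 = 3, so Tuesday + 3 = Friday.

Friday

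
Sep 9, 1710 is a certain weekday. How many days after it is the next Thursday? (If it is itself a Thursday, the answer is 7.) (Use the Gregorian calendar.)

Sep 9, 1710 is a Tuesday.
From Tuesday to the next Thursday is 2 days.

2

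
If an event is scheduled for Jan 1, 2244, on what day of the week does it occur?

January 1, 2244 is a Monday.
Total: 0 days.
0 mod 7 = 0, so Monday + 0 = Monday.

Monday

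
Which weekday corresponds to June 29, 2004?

Tuesday

Doomsday rule: the anchor day for the 2000s is Tuesday. For year 04: 4÷12 = 0 r 4, and 4÷4 = 1, so 0+4+1 = 5.
Tuesday + 5 ≡ Sunday — that's 2004's doomsday.
In June the doomsday date is Jun 6.
Jun 29 is 23 days after Jun 6; 23 mod 7 = 2, so Sunday + 2 = Tuesday.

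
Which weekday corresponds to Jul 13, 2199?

Doomsday rule: the anchor day for the 2100s is Sunday. For year 99: 99÷12 = 8 r 3, and 3÷4 = 0, so 8+3+0 = 11.
Sunday + 11 ≡ Thursday — that's 2199's doomsday.
In July the doomsday date is Jul 11.
Jul 13 is 2 days after Jul 11; 2 mod 7 = 2, so Thursday + 2 = Saturday.

Saturday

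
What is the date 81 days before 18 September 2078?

June 29, 2078

−18 → Aug 31, 2078 (end of Aug, 31 days; 63 left).
−31 → Jul 31, 2078 (end of Jul, 31 days; 32 left).
−31 → Jun 30, 2078 (end of Jun, 30 days; 1 left).
−1 → Jun 29, 2078.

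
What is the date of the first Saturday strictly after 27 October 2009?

October 31, 2009

Oct 27, 2009 is a Tuesday.
From Tuesday to the next Saturday is 4 days.
Oct 27, 2009 + 4 = Oct 31, 2009.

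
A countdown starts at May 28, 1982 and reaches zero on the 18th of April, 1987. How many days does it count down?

1786

May 28, 1982 → May 28, 1983: 365 days.
May 28, 1983 → May 28, 1984: 366 days (Feb 29, 1984 is in that span).
May 28, 1984 → May 28, 1985: 365 days.
May 28, 1985 → May 28, 1986: 365 days.
May 28, 1986 → Jun 28, 1986: 31 days (May has 31).
Jun 28, 1986 → Jul 28, 1986: 30 days (June has 30).
Jul 28, 1986 → Aug 28, 1986: 31 days (July has 31).
Aug 28, 1986 → Sep 28, 1986: 31 days (August has 31).
Sep 28, 1986 → Oct 28, 1986: 30 days (September has 30).
Oct 28, 1986 → Nov 28, 1986: 31 days (October has 31).
Nov 28, 1986 → Dec 28, 1986: 30 days (November has 30).
Dec 28, 1986 → Jan 28, 1987: 31 days (December has 31).
Jan 28, 1987 → Feb 28, 1987: 31 days (January has 31).
Feb 28, 1987 → Mar 28, 1987: 28 days (February has 28).
Mar 28, 1987 → Apr 18, 1987: 21 days.
Total: 1786 days.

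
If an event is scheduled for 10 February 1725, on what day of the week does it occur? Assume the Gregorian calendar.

Saturday

Doomsday rule: the anchor day for the 1700s is Sunday. For year 25: 25÷12 = 2 r 1, and 1÷4 = 0, so 2+1+0 = 3.
Sunday + 3 ≡ Wednesday — that's 1725's doomsday.
In February the doomsday date is Feb 28 (1725 is not a leap year).
Feb 10 is 18 days before Feb 28; 18 mod 7 = 4, so Wednesday − 4 = Saturday.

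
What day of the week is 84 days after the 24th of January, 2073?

Tuesday

Jan 24, 2073 is a Tuesday.
84 mod 7 = 0, so 84 days after a Tuesday is Tuesday + 0 = Tuesday.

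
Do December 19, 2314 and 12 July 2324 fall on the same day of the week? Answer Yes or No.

Yes

From Dec 19, 2314 to Jul 12, 2324 is 3493 days.
3493 mod 7 = 0, so they are the same weekday.
(Dec 19, 2314 is a Saturday; Jul 12, 2324 is a Saturday.)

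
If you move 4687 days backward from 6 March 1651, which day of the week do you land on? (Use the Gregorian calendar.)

Mar 6, 1651 is a Monday.
4687 mod 7 = 4, so 4687 days before a Monday is Monday − 4 = Thursday.

Thursday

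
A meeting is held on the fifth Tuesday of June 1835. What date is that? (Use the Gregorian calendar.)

June 1, 1835 is a Monday.
The first Tuesday is therefore June 2 (1 days later).
The fifth Tuesday is 2 + 4×7 = June 30.

June 30, 1835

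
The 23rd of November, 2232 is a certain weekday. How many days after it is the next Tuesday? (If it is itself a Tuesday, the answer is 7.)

4

Nov 23, 2232 is a Friday.
From Friday to the next Tuesday is 4 days.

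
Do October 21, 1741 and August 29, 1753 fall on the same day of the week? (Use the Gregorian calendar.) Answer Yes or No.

No

From Oct 21, 1741 to Aug 29, 1753 is 4330 days.
4330 mod 7 = 4, so they are different weekdays.
(Oct 21, 1741 is a Saturday; Aug 29, 1753 is a Wednesday.)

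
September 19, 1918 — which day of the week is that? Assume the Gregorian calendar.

Thursday

January 1, 1918 is a Tuesday.
Jan 1, 1918 → Feb 1, 1918: 31 days (January has 31).
Feb 1, 1918 → Mar 1, 1918: 28 days (February has 28).
Mar 1, 1918 → Apr 1, 1918: 31 days (March has 31).
Apr 1, 1918 → May 1, 1918: 30 days (April has 30).
May 1, 1918 → Jun 1, 1918: 31 days (May has 31).
Jun 1, 1918 → Jul 1, 1918: 30 days (June has 30).
Jul 1, 1918 → Aug 1, 1918: 31 days (July has 31).
Aug 1, 1918 → Sep 1, 1918: 31 days (August has 31).
Sep 1, 1918 → Sep 19, 1918: 18 days.
Total: 261 days.
261 mod 7 = 2, so Tuesday + 2 = Thursday.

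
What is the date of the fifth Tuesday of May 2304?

May 31, 2304

May 1, 2304 is a Sunday.
The first Tuesday is therefore May 3 (2 days later).
The fifth Tuesday is 3 + 4×7 = May 31.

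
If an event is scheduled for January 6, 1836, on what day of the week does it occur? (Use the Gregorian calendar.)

Wednesday

Doomsday rule: the anchor day for the 1800s is Friday. For year 36: 36÷12 = 3 r 0, and 0÷4 = 0, so 3+0+0 = 3.
Friday + 3 ≡ Monday — that's 1836's doomsday.
In January the doomsday date is Jan 4 (1836 is a leap year (divisible by 4)).
Jan 6 is 2 days after Jan 4; 2 mod 7 = 2, so Monday + 2 = Wednesday.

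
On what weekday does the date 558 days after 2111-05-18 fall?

Saturday

First find the weekday of May 18, 2111. Doomsday rule: the anchor day for the 2100s is Sunday. For year 11: 11÷12 = 0 r 11, and 11÷4 = 2, so 0+11+2 = 13.
Sunday + 13 ≡ Saturday — that's 2111's doomsday.
In May the doomsday date is May 9.
May 18 is 9 days after May 9; 9 mod 7 = 2, so Saturday + 2 = Monday.
558 mod 7 = 5, so 558 days after a Monday is Monday + 5 = Saturday.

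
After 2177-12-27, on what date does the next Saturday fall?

Dec 27, 2177 is a Saturday.
From Saturday to the next Saturday is 7 days.
Dec 27, 2177 + 7 = Jan 3, 2178.

January 3, 2178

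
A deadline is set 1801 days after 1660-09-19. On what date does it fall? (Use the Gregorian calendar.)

+365 (one year) → Sep 19, 1661 (1436 left).
+365 (one year) → Sep 19, 1662 (1071 left).
+365 (one year) → Sep 19, 1663 (706 left).
+366 (one year; includes Feb 29, 1664) → Sep 19, 1664 (340 left).
Sep has 30 days: +12 → Oct 1, 1664 (328 left).
Oct has 31 days: +31 → Nov 1, 1664 (297 left).
Nov has 30 days: +30 → Dec 1, 1664 (267 left).
Dec has 31 days: +31 → Jan 1, 1665 (236 left).
Jan has 31 days: +31 → Feb 1, 1665 (205 left).
Feb has 28 days: +28 → Mar 1, 1665 (177 left).
Mar has 31 days: +31 → Apr 1, 1665 (146 left).
Apr has 30 days: +30 → May 1, 1665 (116 left).
May has 31 days: +31 → Jun 1, 1665 (85 left).
Jun has 30 days: +30 → Jul 1, 1665 (55 left).
Jul has 31 days: +31 → Aug 1, 1665 (24 left).
+24 → Aug 25, 1665.

August 25, 1665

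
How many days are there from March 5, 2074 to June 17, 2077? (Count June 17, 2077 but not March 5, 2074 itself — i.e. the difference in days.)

Mar 5, 2074 → Mar 5, 2075: 365 days.
Mar 5, 2075 → Mar 5, 2076: 366 days (Feb 29, 2076 is in that span).
Mar 5, 2076 → Mar 5, 2077: 365 days.
Mar 5, 2077 → Apr 5, 2077: 31 days (March has 31).
Apr 5, 2077 → May 5, 2077: 30 days (April has 30).
May 5, 2077 → Jun 5, 2077: 31 days (May has 31).
Jun 5, 2077 → Jun 17, 2077: 12 days.
Total: 1200 days.

1200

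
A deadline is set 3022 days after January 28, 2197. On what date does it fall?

May 9, 2205

+365 (one year) → Jan 28, 2198 (2657 left).
+365 (one year) → Jan 28, 2199 (2292 left).
+365 (one year) → Jan 28, 2200 (1927 left).
+365 (one year) → Jan 28, 2201 (1562 left).
+365 (one year) → Jan 28, 2202 (1197 left).
+365 (one year) → Jan 28, 2203 (832 left).
+365 (one year) → Jan 28, 2204 (467 left).
+366 (one year; includes Feb 29, 2204) → Jan 28, 2205 (101 left).
Jan has 31 days: +4 → Feb 1, 2205 (97 left).
Feb has 28 days: +28 → Mar 1, 2205 (69 left).
Mar has 31 days: +31 → Apr 1, 2205 (38 left).
Apr has 30 days: +30 → May 1, 2205 (8 left).
+8 → May 9, 2205.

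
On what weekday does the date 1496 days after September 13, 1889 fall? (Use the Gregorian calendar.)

Sep 13, 1889 is a Friday.
1496 mod 7 = 5, so 1496 days after a Friday is Friday + 5 = Wednesday.

Wednesday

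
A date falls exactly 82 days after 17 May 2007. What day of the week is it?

Tuesday

May 17, 2007 is a Thursday.
82 mod 7 = 5, so 82 days after a Thursday is Thursday + 5 = Tuesday.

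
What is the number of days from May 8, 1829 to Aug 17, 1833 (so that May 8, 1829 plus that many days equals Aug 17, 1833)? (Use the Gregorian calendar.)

May 8, 1829 → May 8, 1830: 365 days.
May 8, 1830 → May 8, 1831: 365 days.
May 8, 1831 → May 8, 1832: 366 days (Feb 29, 1832 is in that span).
May 8, 1832 → May 8, 1833: 365 days.
May 8, 1833 → Jun 8, 1833: 31 days (May has 31).
Jun 8, 1833 → Jul 8, 1833: 30 days (June has 30).
Jul 8, 1833 → Aug 8, 1833: 31 days (July has 31).
Aug 8, 1833 → Aug 17, 1833: 9 days.
Total: 1562 days.

1562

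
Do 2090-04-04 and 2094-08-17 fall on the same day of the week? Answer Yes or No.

Yes

From Apr 4, 2090 to Aug 17, 2094 is 1596 days.
1596 mod 7 = 0, so they are the same weekday.
(Apr 4, 2090 is a Tuesday; Aug 17, 2094 is a Tuesday.)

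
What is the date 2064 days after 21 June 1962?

+365 (one year) → Jun 21, 1963 (1699 left).
+366 (one year; includes Feb 29, 1964) → Jun 21, 1964 (1333 left).
+365 (one year) → Jun 21, 1965 (968 left).
+365 (one year) → Jun 21, 1966 (603 left).
+365 (one year) → Jun 21, 1967 (238 left).
Jun has 30 days: +10 → Jul 1, 1967 (228 left).
Jul has 31 days: +31 → Aug 1, 1967 (197 left).
Aug has 31 days: +31 → Sep 1, 1967 (166 left).
Sep has 30 days: +30 → Oct 1, 1967 (136 left).
Oct has 31 days: +31 → Nov 1, 1967 (105 left).
Nov has 30 days: +30 → Dec 1, 1967 (75 left).
Dec has 31 days: +31 → Jan 1, 1968 (44 left).
Jan has 31 days: +31 → Feb 1, 1968 (13 left).
+13 → Feb 14, 1968.

February 14, 1968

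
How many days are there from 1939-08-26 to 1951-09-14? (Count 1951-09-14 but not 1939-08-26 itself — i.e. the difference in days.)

Aug 26, 1939 → Aug 26, 1940: 366 days (Feb 29, 1940 is in that span).
Aug 26, 1940 → Aug 26, 1941: 365 days.
Aug 26, 1941 → Aug 26, 1942: 365 days.
Aug 26, 1942 → Aug 26, 1943: 365 days.
Aug 26, 1943 → Aug 26, 1944: 366 days (Feb 29, 1944 is in that span).
Aug 26, 1944 → Aug 26, 1945: 365 days.
Aug 26, 1945 → Aug 26, 1946: 365 days.
Aug 26, 1946 → Aug 26, 1947: 365 days.
Aug 26, 1947 → Aug 26, 1948: 366 days (Feb 29, 1948 is in that span).
Aug 26, 1948 → Aug 26, 1949: 365 days.
Aug 26, 1949 → Aug 26, 1950: 365 days.
Aug 26, 1950 → Sep 26, 1950: 31 days (August has 31).
Sep 26, 1950 → Oct 26, 1950: 30 days (September has 30).
Oct 26, 1950 → Nov 26, 1950: 31 days (October has 31).
Nov 26, 1950 → Dec 26, 1950: 30 days (November has 30).
Dec 26, 1950 → Jan 26, 1951: 31 days (December has 31).
Jan 26, 1951 → Feb 26, 1951: 31 days (January has 31).
Feb 26, 1951 → Mar 26, 1951: 28 days (February has 28).
Mar 26, 1951 → Apr 26, 1951: 31 days (March has 31).
Apr 26, 1951 → May 26, 1951: 30 days (April has 30).
May 26, 1951 → Jun 26, 1951: 31 days (May has 31).
Jun 26, 1951 → Jul 26, 1951: 30 days (June has 30).
Jul 26, 1951 → Aug 26, 1951: 31 days (July has 31).
Aug 26, 1951 → Sep 14, 1951: 19 days.
Total: 4402 days.

4402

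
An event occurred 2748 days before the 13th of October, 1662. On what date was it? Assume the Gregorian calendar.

−365 (one year) → Oct 13, 1661 (2383 left).
−365 (one year) → Oct 13, 1660 (2018 left).
−366 (one year; includes Feb 29, 1660) → Oct 13, 1659 (1652 left).
−365 (one year) → Oct 13, 1658 (1287 left).
−365 (one year) → Oct 13, 1657 (922 left).
−365 (one year) → Oct 13, 1656 (557 left).
−366 (one year; includes Feb 29, 1656) → Oct 13, 1655 (191 left).
−13 → Sep 30, 1655 (end of Sep, 30 days; 178 left).
−30 → Aug 31, 1655 (end of Aug, 31 days; 148 left).
−31 → Jul 31, 1655 (end of Jul, 31 days; 117 left).
−31 → Jun 30, 1655 (end of Jun, 30 days; 86 left).
−30 → May 31, 1655 (end of May, 31 days; 56 left).
−31 → Apr 30, 1655 (end of Apr, 30 days; 25 left).
−25 → Apr 5, 1655.

April 5, 1655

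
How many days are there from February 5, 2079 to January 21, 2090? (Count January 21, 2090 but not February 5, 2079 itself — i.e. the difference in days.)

Feb 5, 2079 → Feb 5, 2080: 365 days.
Feb 5, 2080 → Feb 5, 2081: 366 days (Feb 29, 2080 is in that span).
Feb 5, 2081 → Feb 5, 2082: 365 days.
Feb 5, 2082 → Feb 5, 2083: 365 days.
Feb 5, 2083 → Feb 5, 2084: 365 days.
Feb 5, 2084 → Feb 5, 2085: 366 days (Feb 29, 2084 is in that span).
Feb 5, 2085 → Feb 5, 2086: 365 days.
Feb 5, 2086 → Feb 5, 2087: 365 days.
Feb 5, 2087 → Feb 5, 2088: 365 days.
Feb 5, 2088 → Feb 5, 2089: 366 days (Feb 29, 2088 is in that span).
Feb 5, 2089 → Mar 5, 2089: 28 days (February has 28).
Mar 5, 2089 → Apr 5, 2089: 31 days (March has 31).
Apr 5, 2089 → May 5, 2089: 30 days (April has 30).
May 5, 2089 → Jun 5, 2089: 31 days (May has 31).
Jun 5, 2089 → Jul 5, 2089: 30 days (June has 30).
Jul 5, 2089 → Aug 5, 2089: 31 days (July has 31).
Aug 5, 2089 → Sep 5, 2089: 31 days (August has 31).
Sep 5, 2089 → Oct 5, 2089: 30 days (September has 30).
Oct 5, 2089 → Nov 5, 2089: 31 days (October has 31).
Nov 5, 2089 → Dec 5, 2089: 30 days (November has 30).
Dec 5, 2089 → Jan 5, 2090: 31 days (December has 31).
Jan 5, 2090 → Jan 21, 2090: 16 days.
Total: 4003 days.

4003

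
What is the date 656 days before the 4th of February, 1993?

April 20, 1991

−366 (one year; includes Feb 29, 1992) → Feb 4, 1992 (290 left).
−4 → Jan 31, 1992 (end of Jan, 31 days; 286 left).
−31 → Dec 31, 1991 (end of Dec, 31 days; 255 left).
−31 → Nov 30, 1991 (end of Nov, 30 days; 224 left).
−30 → Oct 31, 1991 (end of Oct, 31 days; 194 left).
−31 → Sep 30, 1991 (end of Sep, 30 days; 163 left).
−30 → Aug 31, 1991 (end of Aug, 31 days; 133 left).
−31 → Jul 31, 1991 (end of Jul, 31 days; 102 left).
−31 → Jun 30, 1991 (end of Jun, 30 days; 71 left).
−30 → May 31, 1991 (end of May, 31 days; 41 left).
−31 → Apr 30, 1991 (end of Apr, 30 days; 10 left).
−10 → Apr 20, 1991.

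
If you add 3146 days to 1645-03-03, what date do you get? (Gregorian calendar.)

+365 (one year) → Mar 3, 1646 (2781 left).
+365 (one year) → Mar 3, 1647 (2416 left).
+366 (one year; includes Feb 29, 1648) → Mar 3, 1648 (2050 left).
+365 (one year) → Mar 3, 1649 (1685 left).
+365 (one year) → Mar 3, 1650 (1320 left).
+365 (one year) → Mar 3, 1651 (955 left).
+366 (one year; includes Feb 29, 1652) → Mar 3, 1652 (589 left).
+365 (one year) → Mar 3, 1653 (224 left).
Mar has 31 days: +29 → Apr 1, 1653 (195 left).
Apr has 30 days: +30 → May 1, 1653 (165 left).
May has 31 days: +31 → Jun 1, 1653 (134 left).
Jun has 30 days: +30 → Jul 1, 1653 (104 left).
Jul has 31 days: +31 → Aug 1, 1653 (73 left).
Aug has 31 days: +31 → Sep 1, 1653 (42 left).
Sep has 30 days: +30 → Oct 1, 1653 (12 left).
+12 → Oct 13, 1653.

October 13, 1653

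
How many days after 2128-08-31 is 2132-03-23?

1300

Aug 31, 2128 → Aug 31, 2129: 365 days.
Aug 31, 2129 → Aug 31, 2130: 365 days.
Aug 31, 2130 → Aug 31, 2131: 365 days.
Aug 31, 2131 → Sep 30, 2131: 30 days (August has 31).
Sep 30, 2131 → Oct 30, 2131: 30 days (September has 30).
Oct 30, 2131 → Nov 30, 2131: 31 days (October has 31).
Nov 30, 2131 → Dec 30, 2131: 30 days (November has 30).
Dec 30, 2131 → Jan 30, 2132: 31 days (December has 31).
Jan 30, 2132 → Feb 29, 2132: 30 days (January has 31).
Feb 29, 2132 → Mar 23, 2132: 23 days.
Total: 1300 days.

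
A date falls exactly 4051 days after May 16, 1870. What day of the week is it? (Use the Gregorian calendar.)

Saturday

First find the weekday of May 16, 1870. Doomsday rule: the anchor day for the 1800s is Friday. For year 70: 70÷12 = 5 r 10, and 10÷4 = 2, so 5+10+2 = 17.
Friday + 17 ≡ Monday — that's 1870's doomsday.
In May the doomsday date is May 9.
May 16 is 7 days after May 9; 7 mod 7 = 0, so Monday + 0 = Monday.
4051 mod 7 = 5, so 4051 days after a Monday is Monday + 5 = Saturday.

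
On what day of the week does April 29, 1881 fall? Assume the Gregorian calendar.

January 1, 1881 is a Saturday.
Jan 1, 1881 → Feb 1, 1881: 31 days (January has 31).
Feb 1, 1881 → Mar 1, 1881: 28 days (February has 28).
Mar 1, 1881 → Apr 1, 1881: 31 days (March has 31).
Apr 1, 1881 → Apr 29, 1881: 28 days.
Total: 118 days.
118 mod 7 = 6, so Saturday + 6 = Friday.

Friday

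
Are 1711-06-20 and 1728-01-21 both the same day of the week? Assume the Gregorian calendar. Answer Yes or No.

From Jun 20, 1711 to Jan 21, 1728 is 6059 days.
6059 mod 7 = 4, so they are different weekdays.
(Jun 20, 1711 is a Saturday; Jan 21, 1728 is a Wednesday.)

No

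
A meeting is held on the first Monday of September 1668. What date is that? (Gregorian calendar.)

September 3, 1668

September 1, 1668 is a Saturday.
The first Monday is therefore September 3 (2 days later).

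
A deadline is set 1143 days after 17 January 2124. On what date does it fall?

+366 (one year; includes Feb 29, 2124) → Jan 17, 2125 (777 left).
+365 (one year) → Jan 17, 2126 (412 left).
+365 (one year) → Jan 17, 2127 (47 left).
Jan has 31 days: +15 → Feb 1, 2127 (32 left).
Feb has 28 days: +28 → Mar 1, 2127 (4 left).
+4 → Mar 5, 2127.

March 5, 2127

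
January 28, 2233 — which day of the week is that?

Doomsday rule: the anchor day for the 2200s is Friday. For year 33: 33÷12 = 2 r 9, and 9÷4 = 2, so 2+9+2 = 13.
Friday + 13 ≡ Thursday — that's 2233's doomsday.
In January the doomsday date is Jan 3 (2233 is not a leap year).
Jan 28 is 25 days after Jan 3; 25 mod 7 = 4, so Thursday + 4 = Monday.

Monday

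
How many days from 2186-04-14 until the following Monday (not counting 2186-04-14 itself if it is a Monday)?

Apr 14, 2186 is a Friday.
From Friday to the next Monday is 3 days.

3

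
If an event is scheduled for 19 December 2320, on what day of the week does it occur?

Sunday

Doomsday rule: the anchor day for the 2300s is Wednesday. For year 20: 20÷12 = 1 r 8, and 8÷4 = 2, so 1+8+2 = 11.
Wednesday + 11 ≡ Sunday — that's 2320's doomsday.
In December the doomsday date is Dec 12.
Dec 19 is 7 days after Dec 12; 7 mod 7 = 0, so Sunday + 0 = Sunday.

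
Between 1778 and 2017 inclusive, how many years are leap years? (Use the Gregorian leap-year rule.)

Multiples of 4 in [1778,2017]: 60.
Of those, multiples of 100: 3 (not leap unless ÷400).
Multiples of 400: 1.
Leap years = 60 − 3 + 1 = 58.

58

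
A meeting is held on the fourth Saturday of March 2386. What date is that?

March 22, 2386

March 1, 2386 is a Saturday.
The first Saturday is therefore March 1 (same day).
The fourth Saturday is 1 + 3×7 = March 22.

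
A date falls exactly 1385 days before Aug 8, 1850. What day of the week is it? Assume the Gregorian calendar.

Friday

First find the weekday of Aug 8, 1850. Doomsday rule: the anchor day for the 1800s is Friday. For year 50: 50÷12 = 4 r 2, and 2÷4 = 0, so 4+2+0 = 6.
Friday + 6 ≡ Thursday — that's 1850's doomsday.
In August the doomsday date is Aug 8.
Aug 8 is the doomsday itself: Thursday.
1385 mod 7 = 6, so 1385 days before a Thursday is Thursday − 6 = Friday.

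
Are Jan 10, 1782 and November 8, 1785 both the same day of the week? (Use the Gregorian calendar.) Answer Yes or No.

No

From Jan 10, 1782 to Nov 8, 1785 is 1398 days.
1398 mod 7 = 5, so they are different weekdays.
(Jan 10, 1782 is a Thursday; Nov 8, 1785 is a Tuesday.)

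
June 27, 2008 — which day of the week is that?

Friday

January 1, 2008 is a Tuesday.
Jan 1, 2008 → Feb 1, 2008: 31 days (January has 31).
Feb 1, 2008 → Mar 1, 2008: 29 days (February has 29).
Mar 1, 2008 → Apr 1, 2008: 31 days (March has 31).
Apr 1, 2008 → May 1, 2008: 30 days (April has 30).
May 1, 2008 → Jun 1, 2008: 31 days (May has 31).
Jun 1, 2008 → Jun 27, 2008: 26 days.
Total: 178 days.
178 mod 7 = 3, so Tuesday + 3 = Friday.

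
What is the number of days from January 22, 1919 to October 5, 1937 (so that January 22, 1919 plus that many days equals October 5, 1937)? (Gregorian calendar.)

Jan 22, 1919 → Jan 22, 1920: 365 days.
Jan 22, 1920 → Jan 22, 1921: 366 days (Feb 29, 1920 is in that span).
Jan 22, 1921 → Jan 22, 1922: 365 days.
Jan 22, 1922 → Jan 22, 1923: 365 days.
Jan 22, 1923 → Jan 22, 1924: 365 days.
Jan 22, 1924 → Jan 22, 1925: 366 days (Feb 29, 1924 is in that span).
Jan 22, 1925 → Jan 22, 1926: 365 days.
Jan 22, 1926 → Jan 22, 1927: 365 days.
Jan 22, 1927 → Jan 22, 1928: 365 days.
Jan 22, 1928 → Jan 22, 1929: 366 days (Feb 29, 1928 is in that span).
Jan 22, 1929 → Jan 22, 1930: 365 days.
Jan 22, 1930 → Jan 22, 1931: 365 days.
Jan 22, 1931 → Jan 22, 1932: 365 days.
Jan 22, 1932 → Jan 22, 1933: 366 days (Feb 29, 1932 is in that span).
Jan 22, 1933 → Jan 22, 1934: 365 days.
Jan 22, 1934 → Jan 22, 1935: 365 days.
Jan 22, 1935 → Jan 22, 1936: 365 days.
Jan 22, 1936 → Jan 22, 1937: 366 days (Feb 29, 1936 is in that span).
Jan 22, 1937 → Feb 22, 1937: 31 days (January has 31).
Feb 22, 1937 → Mar 22, 1937: 28 days (February has 28).
Mar 22, 1937 → Apr 22, 1937: 31 days (March has 31).
Apr 22, 1937 → May 22, 1937: 30 days (April has 30).
May 22, 1937 → Jun 22, 1937: 31 days (May has 31).
Jun 22, 1937 → Jul 22, 1937: 30 days (June has 30).
Jul 22, 1937 → Aug 22, 1937: 31 days (July has 31).
Aug 22, 1937 → Sep 22, 1937: 31 days (August has 31).
Sep 22, 1937 → Oct 5, 1937: 13 days.
Total: 6831 days.

6831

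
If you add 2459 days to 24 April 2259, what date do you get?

+366 (one year; includes Feb 29, 2260) → Apr 24, 2260 (2093 left).
+365 (one year) → Apr 24, 2261 (1728 left).
+365 (one year) → Apr 24, 2262 (1363 left).
+365 (one year) → Apr 24, 2263 (998 left).
+366 (one year; includes Feb 29, 2264) → Apr 24, 2264 (632 left).
+365 (one year) → Apr 24, 2265 (267 left).
Apr has 30 days: +7 → May 1, 2265 (260 left).
May has 31 days: +31 → Jun 1, 2265 (229 left).
Jun has 30 days: +30 → Jul 1, 2265 (199 left).
Jul has 31 days: +31 → Aug 1, 2265 (168 left).
Aug has 31 days: +31 → Sep 1, 2265 (137 left).
Sep has 30 days: +30 → Oct 1, 2265 (107 left).
Oct has 31 days: +31 → Nov 1, 2265 (76 left).
Nov has 30 days: +30 → Dec 1, 2265 (46 left).
Dec has 31 days: +31 → Jan 1, 2266 (15 left).
+15 → Jan 16, 2266.

January 16, 2266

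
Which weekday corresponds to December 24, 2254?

Doomsday rule: the anchor day for the 2200s is Friday. For year 54: 54÷12 = 4 r 6, and 6÷4 = 1, so 4+6+1 = 11.
Friday + 11 ≡ Tuesday — that's 2254's doomsday.
In December the doomsday date is Dec 12.
Dec 24 is 12 days after Dec 12; 12 mod 7 = 5, so Tuesday + 5 = Sunday.

Sunday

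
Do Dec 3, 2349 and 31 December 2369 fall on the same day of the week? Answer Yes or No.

From Dec 3, 2349 to Dec 31, 2369 is 7333 days.
7333 mod 7 = 4, so they are different weekdays.
(Dec 3, 2349 is a Saturday; Dec 31, 2369 is a Wednesday.)

No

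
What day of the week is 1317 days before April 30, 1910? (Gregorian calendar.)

Friday

Apr 30, 1910 is a Saturday.
1317 mod 7 = 1, so 1317 days before a Saturday is Saturday − 1 = Friday.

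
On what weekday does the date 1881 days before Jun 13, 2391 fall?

First find the weekday of Jun 13, 2391. Doomsday rule: the anchor day for the 2300s is Wednesday. For year 91: 91÷12 = 7 r 7, and 7÷4 = 1, so 7+7+1 = 15.
Wednesday + 15 ≡ Thursday — that's 2391's doomsday.
In June the doomsday date is Jun 6.
Jun 13 is 7 days after Jun 6; 7 mod 7 = 0, so Thursday + 0 = Thursday.
1881 mod 7 = 5, so 1881 days before a Thursday is Thursday − 5 = Saturday.

Saturday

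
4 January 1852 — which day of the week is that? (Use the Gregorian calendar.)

Doomsday rule: the anchor day for the 1800s is Friday. For year 52: 52÷12 = 4 r 4, and 4÷4 = 1, so 4+4+1 = 9.
Friday + 9 ≡ Sunday — that's 1852's doomsday.
In January the doomsday date is Jan 4 (1852 is a leap year (divisible by 4)).
Jan 4 is the doomsday itself: Sunday.

Sunday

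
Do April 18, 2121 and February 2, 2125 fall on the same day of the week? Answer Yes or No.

From Apr 18, 2121 to Feb 2, 2125 is 1386 days.
1386 mod 7 = 0, so they are the same weekday.
(Apr 18, 2121 is a Friday; Feb 2, 2125 is a Friday.)

Yes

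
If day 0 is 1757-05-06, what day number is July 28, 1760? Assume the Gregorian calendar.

1179

May 6, 1757 → May 6, 1758: 365 days.
May 6, 1758 → May 6, 1759: 365 days.
May 6, 1759 → May 6, 1760: 366 days (Feb 29, 1760 is in that span).
May 6, 1760 → Jun 6, 1760: 31 days (May has 31).
Jun 6, 1760 → Jul 6, 1760: 30 days (June has 30).
Jul 6, 1760 → Jul 28, 1760: 22 days.
Total: 1179 days.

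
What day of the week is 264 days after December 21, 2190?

First find the weekday of Dec 21, 2190. Doomsday rule: the anchor day for the 2100s is Sunday. For year 90: 90÷12 = 7 r 6, and 6÷4 = 1, so 7+6+1 = 14.
Sunday + 14 ≡ Sunday — that's 2190's doomsday.
In December the doomsday date is Dec 12.
Dec 21 is 9 days after Dec 12; 9 mod 7 = 2, so Sunday + 2 = Tuesday.
264 mod 7 = 5, so 264 days after a Tuesday is Tuesday + 5 = Sunday.

Sunday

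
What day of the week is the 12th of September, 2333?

Tuesday

Doomsday rule: the anchor day for the 2300s is Wednesday. For year 33: 33÷12 = 2 r 9, and 9÷4 = 2, so 2+9+2 = 13.
Wednesday + 13 ≡ Tuesday — that's 2333's doomsday.
In September the doomsday date is Sep 5.
Sep 12 is 7 days after Sep 5; 7 mod 7 = 0, so Tuesday + 0 = Tuesday.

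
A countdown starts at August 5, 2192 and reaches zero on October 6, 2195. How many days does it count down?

1157

Aug 5, 2192 → Aug 5, 2193: 365 days.
Aug 5, 2193 → Aug 5, 2194: 365 days.
Aug 5, 2194 → Aug 5, 2195: 365 days.
Aug 5, 2195 → Sep 5, 2195: 31 days (August has 31).
Sep 5, 2195 → Oct 5, 2195: 30 days (September has 30).
Oct 5, 2195 → Oct 6, 2195: 1 days.
Total: 1157 days.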